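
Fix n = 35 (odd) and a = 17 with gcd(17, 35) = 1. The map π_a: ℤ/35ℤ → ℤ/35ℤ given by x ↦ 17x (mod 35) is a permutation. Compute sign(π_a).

Trace 17: π^k(17) = [17, 9, 13, 11, 12, 29, 3] for k=0..6.
Cycle lengths of π_17 on ℤ/35ℤ: [12, 12, 6, 4, 1]; 5 cycles in total.
Σ(ℓ_i−1) = 35−5 = 30; sign = (−1)^30 = +1.

+1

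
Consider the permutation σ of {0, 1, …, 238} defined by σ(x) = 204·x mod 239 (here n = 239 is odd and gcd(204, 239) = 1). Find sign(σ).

+1

Trace 192: π^k(192) = [192, 211, 24, 116, 3, 134, 90] for k=0..6.
π_204 has 3 disjoint cycles with lengths [119, 119, 1] on {0,…,238}.
3 cycles on 239: each ℓ→(−1)^(ℓ−1), product (−1)^236 = +1.
Zolotarev: (204|239) = +1, matching the cycle-count sign.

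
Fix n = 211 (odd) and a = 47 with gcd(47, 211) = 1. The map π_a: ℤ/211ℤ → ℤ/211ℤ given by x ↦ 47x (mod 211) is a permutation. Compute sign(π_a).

+1

Orbit of 21 under x↦47x: [21, 143, 180, 20, 96, 81, 9]… (length divides ord_211(47)).
3 cycles of lengths [105, 105, 1].
3 cycles on 211: each ℓ→(−1)^(ℓ−1), product (−1)^208 = +1.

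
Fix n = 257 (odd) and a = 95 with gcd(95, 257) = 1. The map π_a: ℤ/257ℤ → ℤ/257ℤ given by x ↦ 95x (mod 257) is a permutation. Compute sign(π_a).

+1

Orbit of 246 under x↦95x: [246, 240, 184, 4, 123, 120, 92]… (length divides ord_257(95)).
The orbit structure of x ↦ 95x mod 257: 5 orbits of sizes [64, 64, 64, 64, 1].
sign(π) = (−1)^{n − #cycles} = (−1)^{257−5} = (−1)^252 = +1.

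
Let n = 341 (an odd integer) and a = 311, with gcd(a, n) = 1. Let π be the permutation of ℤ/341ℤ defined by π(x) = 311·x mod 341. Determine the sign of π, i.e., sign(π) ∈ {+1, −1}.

+1

Trace 125: π^k(125) = [125, 1, 311, 218, 280] for k=0..4.
Cycle lengths of π_311 on ℤ/341ℤ: [5, 5, 5, 5, 5, 5, 5, 5, 5, 5, 5, 5, 5, 5, 5, 5, 5, 5, 5, 5, 5, 5, 5, 5, 5, 5, 5, 5, 5, 5, 5, 5, 5, 5, 5, 5, 5, 5, 5, 5, 5, 5, 5, 5, 5, 5, 5, 5, 5, 5, 5, 5, 5, 5, 5, 5, 5, 5, 5, 5, 5, 5, 1, 1, 1, 1, 1, 1, 1, 1, 1, 1, 1, 1, 1, 1, 1, 1, 1, 1, 1, 1, 1, 1, 1, 1, 1, 1, 1, 1, 1, 1, 1]; 93 cycles in total.
With 93 cycles on 341 points, sign = (−1)^{341−93} = +1.
Zolotarev: (311|341) = +1, matching the cycle-count sign.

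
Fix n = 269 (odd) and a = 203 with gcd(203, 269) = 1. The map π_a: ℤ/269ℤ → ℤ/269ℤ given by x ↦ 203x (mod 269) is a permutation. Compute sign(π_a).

Orbit of 1 under x↦203x: [1, 203, 52, 65, 14, 152, 190]… (length divides ord_269(203)).
Cycle type of π: 134×2 + 1; total 3 cycles.
269 − 3 = 266 transpositions; sign(π) = (−1)^266 = +1.

+1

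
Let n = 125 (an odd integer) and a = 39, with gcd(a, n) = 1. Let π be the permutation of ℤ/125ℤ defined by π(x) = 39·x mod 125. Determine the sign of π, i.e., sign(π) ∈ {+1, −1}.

Orbit of 19 under x↦39x: [19, 116, 24, 61, 4, 31, 84]… (length divides ord_125(39)).
Decompose π into cycles: lengths [50, 50, 10, 10, 2, 2, 1] (7 cycles, including the fixed point 0).
125 − 7 = 118 transpositions; sign(π) = (−1)^118 = +1.
Zolotarev: (39|125) = +1, matching the cycle-count sign.

+1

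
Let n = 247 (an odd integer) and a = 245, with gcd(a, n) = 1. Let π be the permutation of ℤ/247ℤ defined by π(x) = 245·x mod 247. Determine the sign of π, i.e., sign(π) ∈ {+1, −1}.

-1

Start at x=206: 206 → 82 → 83 → 81 → 85 → 77 → 93 → … (one orbit).
10 cycles of lengths [36, 36, 36, 36, 36, 36, 12, 9, 9, 1].
With 10 cycles on 247 points, sign = (−1)^{247−10} = -1.
Via Zolotarev, sign(π_{245}) = (245|247) = -1.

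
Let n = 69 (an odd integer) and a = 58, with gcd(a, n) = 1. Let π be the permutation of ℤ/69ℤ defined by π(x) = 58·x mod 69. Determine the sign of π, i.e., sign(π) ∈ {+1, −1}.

Trace 58: π^k(58) = [58, 52, 49, 13, 64, 55, 16] for k=0..6.
9 cycles of lengths [11, 11, 11, 11, 11, 11, 1, 1, 1].
sign(π) = (−1)^{n − #cycles} = (−1)^{69−9} = (−1)^60 = +1.

+1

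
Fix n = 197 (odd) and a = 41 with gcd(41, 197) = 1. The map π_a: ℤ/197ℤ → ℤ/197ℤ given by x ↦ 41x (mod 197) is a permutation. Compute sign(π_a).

Trace 64: π^k(64) = [64, 63, 22, 114, 143, 150, 43] for k=0..6.
Decompose π into cycles: lengths [98, 98, 1] (3 cycles, including the fixed point 0).
Σ(ℓ_i−1) = 197−3 = 194; sign = (−1)^194 = +1.
The Jacobi symbol (41|197) = +1 (Zolotarev) agrees.

+1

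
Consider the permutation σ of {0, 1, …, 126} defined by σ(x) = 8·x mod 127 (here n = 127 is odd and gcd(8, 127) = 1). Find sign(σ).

+1

Start at x=1: 1 → 8 → 64 → 4 → 32 → 2 → 16 → 1 (one orbit).
Cycle lengths of π_8 on ℤ/127ℤ: [7, 7, 7, 7, 7, 7, 7, 7, 7, 7, 7, 7, 7, 7, 7, 7, 7, 7, 1]; 19 cycles in total.
With 19 cycles on 127 points, sign = (−1)^{127−19} = +1.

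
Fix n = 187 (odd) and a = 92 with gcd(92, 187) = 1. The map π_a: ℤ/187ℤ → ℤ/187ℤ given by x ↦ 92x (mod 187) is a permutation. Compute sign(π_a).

-1

Orbit of 37 under x↦92x: [37, 38, 130, 179, 12, 169, 27]… (length divides ord_187(92)).
6 cycles of lengths [80, 80, 16, 5, 5, 1].
187 − 6 = 181 transpositions; sign(π) = (−1)^181 = -1.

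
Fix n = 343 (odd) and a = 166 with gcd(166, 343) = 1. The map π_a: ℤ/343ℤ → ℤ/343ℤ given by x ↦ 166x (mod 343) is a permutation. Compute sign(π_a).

Orbit of 1 under x↦166x: [1, 166, 116, 48, 79, 80, 246]… (length divides ord_343(166)).
Cycle type of π: 42×7 + 6×8 + 1; total 16 cycles.
Σ(ℓ_i−1) = 343−16 = 327; sign = (−1)^327 = -1.

-1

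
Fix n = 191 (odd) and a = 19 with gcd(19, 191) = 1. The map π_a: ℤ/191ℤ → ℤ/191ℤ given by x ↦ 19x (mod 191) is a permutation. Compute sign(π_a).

-1

Orbit of 167 under x↦19x: [167, 117, 122, 26, 112, 27, 131]… (length divides ord_191(19)).
π_19 has 2 disjoint cycles with lengths [190, 1] on {0,…,190}.
sign(π) = (−1)^{n − #cycles} = (−1)^{191−2} = (−1)^189 = -1.
The Jacobi symbol (19|191) = -1 (Zolotarev) agrees.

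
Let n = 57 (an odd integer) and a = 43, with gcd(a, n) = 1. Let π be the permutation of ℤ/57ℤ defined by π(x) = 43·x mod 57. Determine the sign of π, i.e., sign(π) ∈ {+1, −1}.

+1

Orbit of 49 under x↦43x: [49, 55, 28, 7, 16, 4, 1]… (length divides ord_57(43)).
9 cycles of lengths [9, 9, 9, 9, 9, 9, 1, 1, 1].
With 9 cycles on 57 points, sign = (−1)^{57−9} = +1.
Zolotarev: (43|57) = +1, matching the cycle-count sign.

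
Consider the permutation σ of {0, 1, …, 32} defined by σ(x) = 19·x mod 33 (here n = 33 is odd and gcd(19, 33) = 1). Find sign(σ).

-1

Orbit of 25 under x↦19x: [25, 13, 16, 7, 1, 19, 31]… (length divides ord_33(19)).
π_19 has 6 disjoint cycles with lengths [10, 10, 10, 1, 1, 1] on {0,…,32}.
Σ(ℓ_i−1) = 33−6 = 27; sign = (−1)^27 = -1.
Check: (19/33) = -1 by Zolotarev.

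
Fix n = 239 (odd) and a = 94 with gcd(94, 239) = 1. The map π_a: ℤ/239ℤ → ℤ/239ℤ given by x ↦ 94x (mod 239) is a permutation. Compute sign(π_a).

-1

Start at x=57: 57 → 100 → 79 → 17 → 164 → 120 → 47 → … (one orbit).
π_94 has 2 disjoint cycles with lengths [238, 1] on {0,…,238}.
Σ(ℓ_i−1) = 239−2 = 237; sign = (−1)^237 = -1.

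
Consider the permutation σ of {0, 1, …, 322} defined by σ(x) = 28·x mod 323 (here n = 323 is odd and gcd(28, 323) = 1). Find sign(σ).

-1

Orbit of 87 under x↦28x: [87, 175, 55, 248, 161, 309, 254]… (length divides ord_323(28)).
The orbit structure of x ↦ 28x mod 323: 6 orbits of sizes [144, 144, 16, 9, 9, 1].
Σ(ℓ_i−1) = 323−6 = 317; sign = (−1)^317 = -1.
(28|323)_J = -1 (Zolotarev's lemma cross-check).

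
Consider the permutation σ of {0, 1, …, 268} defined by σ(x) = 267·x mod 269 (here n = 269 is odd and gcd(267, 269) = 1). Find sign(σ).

-1

Start at x=3: 3 → 263 → 12 → 245 → 48 → 173 → 192 → … (one orbit).
Decompose π into cycles: lengths [268, 1] (2 cycles, including the fixed point 0).
n − c = 269 − 2 = 267; sign = (−1)^267 = -1.
Check: (267/269) = -1 by Zolotarev.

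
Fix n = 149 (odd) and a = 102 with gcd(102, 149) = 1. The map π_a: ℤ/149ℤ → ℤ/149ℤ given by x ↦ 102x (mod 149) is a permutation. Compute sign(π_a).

Start at x=46: 46 → 73 → 145 → 39 → 104 → 29 → 127 → … (one orbit).
Cycle lengths of π_102 on ℤ/149ℤ: [37, 37, 37, 37, 1]; 5 cycles in total.
sign(π) = (−1)^{n − #cycles} = (−1)^{149−5} = (−1)^144 = +1.
Zolotarev: (102|149) = +1, matching the cycle-count sign.

+1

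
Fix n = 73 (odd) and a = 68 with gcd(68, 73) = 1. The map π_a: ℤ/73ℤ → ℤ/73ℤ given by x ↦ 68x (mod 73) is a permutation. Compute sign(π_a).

-1

Start at x=26: 26 → 16 → 66 → 35 → 44 → 72 → 5 → … (one orbit).
2 cycles of lengths [72, 1].
sign(π) = (−1)^{n − #cycles} = (−1)^{73−2} = (−1)^71 = -1.
Zolotarev: (68|73) = -1, matching the cycle-count sign.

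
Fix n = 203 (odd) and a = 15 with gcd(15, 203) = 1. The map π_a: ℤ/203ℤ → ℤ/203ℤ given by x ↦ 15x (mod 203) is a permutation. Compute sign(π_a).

-1

Trace 50: π^k(50) = [50, 141, 85, 57, 43, 36, 134] for k=0..6.
14 cycles of lengths [28, 28, 28, 28, 28, 28, 28, 1, 1, 1, 1, 1, 1, 1].
n − c = 203 − 14 = 189; sign = (−1)^189 = -1.
The Jacobi symbol (15|203) = -1 (Zolotarev) agrees.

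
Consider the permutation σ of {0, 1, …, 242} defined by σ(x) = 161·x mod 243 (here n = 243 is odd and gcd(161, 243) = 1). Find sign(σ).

Start at x=82: 82 → 80 → 1 → 161 → 163 → 242 → 82 (one orbit).
The orbit structure of x ↦ 161x mod 243: 68 orbits of sizes [6, 6, 6, 6, 6, 6, 6, 6, 6, 6, 6, 6, 6, 6, 6, 6, 6, 6, 6, 6, 6, 6, 6, 6, 6, 6, 6, 2, 2, 2, 2, 2, 2, 2, 2, 2, 2, 2, 2, 2, 2, 2, 2, 2, 2, 2, 2, 2, 2, 2, 2, 2, 2, 2, 2, 2, 2, 2, 2, 2, 2, 2, 2, 2, 2, 2, 2, 1].
n − c = 243 − 68 = 175; sign = (−1)^175 = -1.
The Jacobi symbol (161|243) = -1 (Zolotarev) agrees.

-1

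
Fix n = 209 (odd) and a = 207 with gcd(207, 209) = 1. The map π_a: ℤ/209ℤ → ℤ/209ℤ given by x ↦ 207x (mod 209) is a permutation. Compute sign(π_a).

Trace 191: π^k(191) = [191, 36, 137, 144, 130, 158, 102] for k=0..6.
Cycle type of π: 45×4 + 9×2 + 5×2 + 1; total 9 cycles.
sign(π) = (−1)^{n − #cycles} = (−1)^{209−9} = (−1)^200 = +1.

+1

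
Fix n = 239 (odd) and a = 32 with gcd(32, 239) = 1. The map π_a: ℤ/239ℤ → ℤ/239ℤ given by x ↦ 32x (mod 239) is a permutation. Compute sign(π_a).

+1

Orbit of 50 under x↦32x: [50, 166, 54, 55, 87, 155, 180]… (length divides ord_239(32)).
Cycle type of π: 119×2 + 1; total 3 cycles.
sign(π) = (−1)^{n − #cycles} = (−1)^{239−3} = (−1)^236 = +1.
(32|239)_J = +1 (Zolotarev's lemma cross-check).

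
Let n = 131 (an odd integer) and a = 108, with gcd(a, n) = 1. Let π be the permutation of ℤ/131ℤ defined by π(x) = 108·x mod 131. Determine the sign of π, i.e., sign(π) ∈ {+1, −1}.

+1

Start at x=44: 44 → 36 → 89 → 49 → 52 → 114 → 129 → … (one orbit).
Cycle lengths of π_108 on ℤ/131ℤ: [65, 65, 1]; 3 cycles in total.
Σ(ℓ_i−1) = 131−3 = 128; sign = (−1)^128 = +1.
Zolotarev: (108|131) = +1, matching the cycle-count sign.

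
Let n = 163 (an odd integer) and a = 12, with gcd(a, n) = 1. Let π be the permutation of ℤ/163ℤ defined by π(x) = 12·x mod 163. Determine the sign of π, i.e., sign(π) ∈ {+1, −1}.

-1

Start at x=83: 83 → 18 → 53 → 147 → 134 → 141 → 62 → … (one orbit).
π_12 has 2 disjoint cycles with lengths [162, 1] on {0,…,162}.
With 2 cycles on 163 points, sign = (−1)^{163−2} = -1.
Check: (12/163) = -1 by Zolotarev.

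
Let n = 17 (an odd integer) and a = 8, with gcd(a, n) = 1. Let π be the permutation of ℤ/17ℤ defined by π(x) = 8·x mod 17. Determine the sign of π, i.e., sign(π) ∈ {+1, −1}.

Trace 1: π^k(1) = [1, 8, 13, 2, 16, 9, 4] for k=0..6.
π_8 has 3 disjoint cycles with lengths [8, 8, 1] on {0,…,16}.
Σ(ℓ_i−1) = 17−3 = 14; sign = (−1)^14 = +1.
Zolotarev: (8|17) = +1, matching the cycle-count sign.

+1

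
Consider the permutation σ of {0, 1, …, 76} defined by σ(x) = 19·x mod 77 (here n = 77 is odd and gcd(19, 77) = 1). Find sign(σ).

Trace 37: π^k(37) = [37, 10, 36, 68, 60, 62, 23] for k=0..6.
Cycle lengths of π_19 on ℤ/77ℤ: [30, 30, 10, 6, 1]; 5 cycles in total.
n − c = 77 − 5 = 72; sign = (−1)^72 = +1.

+1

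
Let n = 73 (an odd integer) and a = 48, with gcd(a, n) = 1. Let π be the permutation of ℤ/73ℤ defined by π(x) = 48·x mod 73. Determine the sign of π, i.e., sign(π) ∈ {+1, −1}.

Trace 35: π^k(35) = [35, 1, 48, 41, 70, 2, 23] for k=0..6.
π_48 has 3 disjoint cycles with lengths [36, 36, 1] on {0,…,72}.
Σ(ℓ_i−1) = 73−3 = 70; sign = (−1)^70 = +1.

+1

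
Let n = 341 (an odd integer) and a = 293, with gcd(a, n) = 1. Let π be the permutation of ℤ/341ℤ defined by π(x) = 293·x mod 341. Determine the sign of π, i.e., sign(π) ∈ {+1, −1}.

Start at x=295: 295 → 162 → 67 → 194 → 236 → 266 → 190 → … (one orbit).
Cycle lengths of π_293 on ℤ/341ℤ: [30, 30, 30, 30, 30, 30, 30, 30, 30, 30, 15, 15, 10, 1]; 14 cycles in total.
With 14 cycles on 341 points, sign = (−1)^{341−14} = -1.
Zolotarev: (293|341) = -1, matching the cycle-count sign.

-1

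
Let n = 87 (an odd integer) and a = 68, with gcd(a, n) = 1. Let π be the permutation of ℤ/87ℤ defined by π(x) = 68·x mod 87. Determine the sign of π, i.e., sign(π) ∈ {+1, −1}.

+1

Trace 47: π^k(47) = [47, 64, 2, 49, 26, 28, 77] for k=0..6.
π_68 has 5 disjoint cycles with lengths [28, 28, 28, 2, 1] on {0,…,86}.
5 cycles on 87: each ℓ→(−1)^(ℓ−1), product (−1)^82 = +1.
The Jacobi symbol (68|87) = +1 (Zolotarev) agrees.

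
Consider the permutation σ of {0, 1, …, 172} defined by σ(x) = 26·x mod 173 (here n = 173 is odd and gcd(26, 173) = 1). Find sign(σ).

-1

Trace 32: π^k(32) = [32, 140, 7, 9, 61, 29, 62] for k=0..6.
Cycle type of π: 172 + 1; total 2 cycles.
Σ(ℓ_i−1) = 173−2 = 171; sign = (−1)^171 = -1.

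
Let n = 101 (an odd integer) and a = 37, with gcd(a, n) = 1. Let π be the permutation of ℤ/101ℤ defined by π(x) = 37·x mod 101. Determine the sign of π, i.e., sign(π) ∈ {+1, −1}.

+1

Trace 84: π^k(84) = [84, 78, 58, 25, 16, 87, 88] for k=0..6.
The orbit structure of x ↦ 37x mod 101: 5 orbits of sizes [25, 25, 25, 25, 1].
5 cycles on 101: each ℓ→(−1)^(ℓ−1), product (−1)^96 = +1.
Via Zolotarev, sign(π_{37}) = (37|101) = +1.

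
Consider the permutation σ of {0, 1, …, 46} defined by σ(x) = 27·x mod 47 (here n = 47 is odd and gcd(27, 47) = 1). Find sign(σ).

+1

Trace 34: π^k(34) = [34, 25, 17, 36, 32, 18, 16] for k=0..6.
The orbit structure of x ↦ 27x mod 47: 3 orbits of sizes [23, 23, 1].
With 3 cycles on 47 points, sign = (−1)^{47−3} = +1.
Check: (27/47) = +1 by Zolotarev.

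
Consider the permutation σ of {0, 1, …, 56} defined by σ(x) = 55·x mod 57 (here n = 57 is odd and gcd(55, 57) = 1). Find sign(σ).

+1

Start at x=49: 49 → 16 → 25 → 7 → 43 → 28 → 1 → … (one orbit).
Decompose π into cycles: lengths [9, 9, 9, 9, 9, 9, 1, 1, 1] (9 cycles, including the fixed point 0).
9 cycles on 57: each ℓ→(−1)^(ℓ−1), product (−1)^48 = +1.
Check: (55/57) = +1 by Zolotarev.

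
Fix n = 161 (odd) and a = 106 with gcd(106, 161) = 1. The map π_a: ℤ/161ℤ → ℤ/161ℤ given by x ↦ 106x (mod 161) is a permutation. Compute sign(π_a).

Start at x=1: 1 → 106 → 127 → 99 → 29 → 15 → 141 → … (one orbit).
Cycle lengths of π_106 on ℤ/161ℤ: [22, 22, 22, 22, 22, 22, 22, 1, 1, 1, 1, 1, 1, 1]; 14 cycles in total.
14 cycles on 161: each ℓ→(−1)^(ℓ−1), product (−1)^147 = -1.
Via Zolotarev, sign(π_{106}) = (106|161) = -1.

-1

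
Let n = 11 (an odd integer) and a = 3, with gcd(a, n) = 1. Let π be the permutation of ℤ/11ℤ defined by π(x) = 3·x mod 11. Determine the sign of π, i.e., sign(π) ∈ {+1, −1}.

Orbit of 4 under x↦3x: [4, 1, 3, 9, 5]… (length divides ord_11(3)).
The orbit structure of x ↦ 3x mod 11: 3 orbits of sizes [5, 5, 1].
n − c = 11 − 3 = 8; sign = (−1)^8 = +1.

+1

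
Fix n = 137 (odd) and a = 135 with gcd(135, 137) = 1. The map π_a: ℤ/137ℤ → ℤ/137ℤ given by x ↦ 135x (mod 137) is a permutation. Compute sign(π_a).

+1

Orbit of 37 under x↦135x: [37, 63, 11, 115, 44, 49, 39]… (length divides ord_137(135)).
Cycle lengths of π_135 on ℤ/137ℤ: [68, 68, 1]; 3 cycles in total.
n − c = 137 − 3 = 134; sign = (−1)^134 = +1.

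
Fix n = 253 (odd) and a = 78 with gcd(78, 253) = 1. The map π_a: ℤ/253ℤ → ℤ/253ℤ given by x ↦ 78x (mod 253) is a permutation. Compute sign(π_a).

+1

Start at x=243: 243 → 232 → 133 → 1 → 78 → 12 → 177 → … (one orbit).
Cycle type of π: 11×22 + 1×11; total 33 cycles.
sign(π) = (−1)^{n − #cycles} = (−1)^{253−33} = (−1)^220 = +1.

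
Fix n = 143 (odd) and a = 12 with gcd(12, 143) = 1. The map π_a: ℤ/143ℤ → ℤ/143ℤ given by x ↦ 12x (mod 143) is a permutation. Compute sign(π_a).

+1

Trace 1: π^k(1) = [1, 12] for k=0..1.
The orbit structure of x ↦ 12x mod 143: 77 orbits of sizes [2, 2, 2, 2, 2, 2, 2, 2, 2, 2, 2, 2, 2, 2, 2, 2, 2, 2, 2, 2, 2, 2, 2, 2, 2, 2, 2, 2, 2, 2, 2, 2, 2, 2, 2, 2, 2, 2, 2, 2, 2, 2, 2, 2, 2, 2, 2, 2, 2, 2, 2, 2, 2, 2, 2, 2, 2, 2, 2, 2, 2, 2, 2, 2, 2, 2, 1, 1, 1, 1, 1, 1, 1, 1, 1, 1, 1].
143 − 77 = 66 transpositions; sign(π) = (−1)^66 = +1.
Check: (12/143) = +1 by Zolotarev.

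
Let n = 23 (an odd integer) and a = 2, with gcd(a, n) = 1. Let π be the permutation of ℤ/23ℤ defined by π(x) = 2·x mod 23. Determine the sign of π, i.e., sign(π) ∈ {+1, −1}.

+1

Start at x=13: 13 → 3 → 6 → 12 → 1 → 2 → 4 → … (one orbit).
Decompose π into cycles: lengths [11, 11, 1] (3 cycles, including the fixed point 0).
3 cycles on 23: each ℓ→(−1)^(ℓ−1), product (−1)^20 = +1.
Via Zolotarev, sign(π_{2}) = (2|23) = +1.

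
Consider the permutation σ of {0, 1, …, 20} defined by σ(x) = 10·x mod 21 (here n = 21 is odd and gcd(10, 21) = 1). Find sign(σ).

-1

Start at x=4: 4 → 19 → 1 → 10 → 16 → 13 → 4 (one orbit).
Cycle type of π: 6×3 + 1×3; total 6 cycles.
Σ(ℓ_i−1) = 21−6 = 15; sign = (−1)^15 = -1.
The Jacobi symbol (10|21) = -1 (Zolotarev) agrees.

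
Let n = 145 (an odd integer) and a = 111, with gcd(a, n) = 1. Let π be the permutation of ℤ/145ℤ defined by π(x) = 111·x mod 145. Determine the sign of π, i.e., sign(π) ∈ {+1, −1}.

+1

Trace 111: π^k(111) = [111, 141, 136, 16, 36, 81, 1] for k=0..6.
Cycle type of π: 7×20 + 1×5; total 25 cycles.
sign(π) = (−1)^{n − #cycles} = (−1)^{145−25} = (−1)^120 = +1.
The Jacobi symbol (111|145) = +1 (Zolotarev) agrees.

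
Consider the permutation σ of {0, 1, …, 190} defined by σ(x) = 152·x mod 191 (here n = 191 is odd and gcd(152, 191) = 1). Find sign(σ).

-1

Orbit of 82 under x↦152x: [82, 49, 190, 39, 7, 109, 142]… (length divides ord_191(152)).
Decompose π into cycles: lengths [10, 10, 10, 10, 10, 10, 10, 10, 10, 10, 10, 10, 10, 10, 10, 10, 10, 10, 10, 1] (20 cycles, including the fixed point 0).
sign(π) = (−1)^{n − #cycles} = (−1)^{191−20} = (−1)^171 = -1.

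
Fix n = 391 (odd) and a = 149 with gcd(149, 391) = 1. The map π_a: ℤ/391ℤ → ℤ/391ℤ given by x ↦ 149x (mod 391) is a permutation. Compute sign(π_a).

Start at x=344: 344 → 35 → 132 → 118 → 378 → 18 → 336 → … (one orbit).
Cycle lengths of π_149 on ℤ/391ℤ: [44, 44, 44, 44, 44, 44, 44, 44, 22, 4, 4, 4, 4, 1]; 14 cycles in total.
Σ(ℓ_i−1) = 391−14 = 377; sign = (−1)^377 = -1.

-1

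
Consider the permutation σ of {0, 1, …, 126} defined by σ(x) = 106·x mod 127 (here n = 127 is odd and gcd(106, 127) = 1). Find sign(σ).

-1

Start at x=118: 118 → 62 → 95 → 37 → 112 → 61 → 116 → … (one orbit).
π_106 has 2 disjoint cycles with lengths [126, 1] on {0,…,126}.
127 − 2 = 125 transpositions; sign(π) = (−1)^125 = -1.
Zolotarev: (106|127) = -1, matching the cycle-count sign.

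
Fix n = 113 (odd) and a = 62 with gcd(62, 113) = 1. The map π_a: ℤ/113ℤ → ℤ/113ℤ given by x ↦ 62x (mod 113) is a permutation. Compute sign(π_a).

Orbit of 104 under x↦62x: [104, 7, 95, 14, 77, 28, 41]… (length divides ord_113(62)).
3 cycles of lengths [56, 56, 1].
sign(π) = (−1)^{n − #cycles} = (−1)^{113−3} = (−1)^110 = +1.
Zolotarev: (62|113) = +1, matching the cycle-count sign.

+1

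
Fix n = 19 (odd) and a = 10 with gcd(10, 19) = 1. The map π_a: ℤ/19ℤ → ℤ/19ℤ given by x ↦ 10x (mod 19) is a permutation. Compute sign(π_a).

Start at x=14: 14 → 7 → 13 → 16 → 8 → 4 → 2 → … (one orbit).
π_10 has 2 disjoint cycles with lengths [18, 1] on {0,…,18}.
With 2 cycles on 19 points, sign = (−1)^{19−2} = -1.

-1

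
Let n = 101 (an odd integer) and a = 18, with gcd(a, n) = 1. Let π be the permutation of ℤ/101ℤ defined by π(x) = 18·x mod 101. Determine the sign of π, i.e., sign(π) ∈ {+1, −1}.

-1

Orbit of 56 under x↦18x: [56, 99, 65, 59, 52, 27, 82]… (length divides ord_101(18)).
Decompose π into cycles: lengths [100, 1] (2 cycles, including the fixed point 0).
Σ(ℓ_i−1) = 101−2 = 99; sign = (−1)^99 = -1.
Via Zolotarev, sign(π_{18}) = (18|101) = -1.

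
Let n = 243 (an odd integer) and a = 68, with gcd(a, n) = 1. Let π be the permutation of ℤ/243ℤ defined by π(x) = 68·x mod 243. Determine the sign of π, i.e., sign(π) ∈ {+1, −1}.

-1

Start at x=145: 145 → 140 → 43 → 8 → 58 → 56 → 163 → … (one orbit).
Decompose π into cycles: lengths [162, 54, 18, 6, 2, 1] (6 cycles, including the fixed point 0).
sign(π) = (−1)^{n − #cycles} = (−1)^{243−6} = (−1)^237 = -1.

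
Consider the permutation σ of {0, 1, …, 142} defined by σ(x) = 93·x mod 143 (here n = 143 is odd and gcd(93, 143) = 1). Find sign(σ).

Trace 23: π^k(23) = [23, 137, 14, 15, 108, 34, 16] for k=0..6.
π_93 has 6 disjoint cycles with lengths [60, 60, 12, 5, 5, 1] on {0,…,142}.
n − c = 143 − 6 = 137; sign = (−1)^137 = -1.

-1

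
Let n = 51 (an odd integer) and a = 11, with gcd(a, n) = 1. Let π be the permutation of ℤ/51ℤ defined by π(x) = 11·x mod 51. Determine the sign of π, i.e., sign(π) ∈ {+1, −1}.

+1

Trace 5: π^k(5) = [5, 4, 44, 25, 20, 16, 23] for k=0..6.
Cycle lengths of π_11 on ℤ/51ℤ: [16, 16, 16, 2, 1]; 5 cycles in total.
n − c = 51 − 5 = 46; sign = (−1)^46 = +1.
Zolotarev: (11|51) = +1, matching the cycle-count sign.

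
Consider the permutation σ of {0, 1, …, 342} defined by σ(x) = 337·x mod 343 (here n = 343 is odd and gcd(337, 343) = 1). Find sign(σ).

Trace 323: π^k(323) = [323, 120, 309, 204, 148, 141, 183] for k=0..6.
Decompose π into cycles: lengths [49, 49, 49, 49, 49, 49, 7, 7, 7, 7, 7, 7, 1, 1, 1, 1, 1, 1, 1] (19 cycles, including the fixed point 0).
19 cycles on 343: each ℓ→(−1)^(ℓ−1), product (−1)^324 = +1.
The Jacobi symbol (337|343) = +1 (Zolotarev) agrees.

+1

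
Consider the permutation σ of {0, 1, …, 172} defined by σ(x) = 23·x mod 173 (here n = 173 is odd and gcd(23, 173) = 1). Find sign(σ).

+1

Start at x=136: 136 → 14 → 149 → 140 → 106 → 16 → 22 → … (one orbit).
Cycle lengths of π_23 on ℤ/173ℤ: [43, 43, 43, 43, 1]; 5 cycles in total.
5 cycles on 173: each ℓ→(−1)^(ℓ−1), product (−1)^168 = +1.
(23|173)_J = +1 (Zolotarev's lemma cross-check).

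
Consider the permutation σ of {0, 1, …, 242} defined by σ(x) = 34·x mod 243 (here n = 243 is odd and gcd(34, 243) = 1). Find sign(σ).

Start at x=13: 13 → 199 → 205 → 166 → 55 → 169 → 157 → … (one orbit).
11 cycles of lengths [81, 81, 27, 27, 9, 9, 3, 3, 1, 1, 1].
243 − 11 = 232 transpositions; sign(π) = (−1)^232 = +1.
Via Zolotarev, sign(π_{34}) = (34|243) = +1.

+1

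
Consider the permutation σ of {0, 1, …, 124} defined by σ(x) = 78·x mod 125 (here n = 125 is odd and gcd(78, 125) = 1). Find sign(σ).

-1

Orbit of 18 under x↦78x: [18, 29, 12, 61, 8, 124, 47]… (length divides ord_125(78)).
4 cycles of lengths [100, 20, 4, 1].
n − c = 125 − 4 = 121; sign = (−1)^121 = -1.
Check: (78/125) = -1 by Zolotarev.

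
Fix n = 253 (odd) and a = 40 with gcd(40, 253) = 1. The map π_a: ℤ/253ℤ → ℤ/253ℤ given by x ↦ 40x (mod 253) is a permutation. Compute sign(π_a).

Trace 210: π^k(210) = [210, 51, 16, 134, 47, 109, 59] for k=0..6.
π_40 has 5 disjoint cycles with lengths [110, 110, 22, 10, 1] on {0,…,252}.
n − c = 253 − 5 = 248; sign = (−1)^248 = +1.

+1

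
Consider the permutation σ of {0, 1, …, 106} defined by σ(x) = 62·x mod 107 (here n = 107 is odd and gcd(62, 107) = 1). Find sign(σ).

+1

Start at x=12: 12 → 102 → 11 → 40 → 19 → 1 → 62 → … (one orbit).
Cycle lengths of π_62 on ℤ/107ℤ: [53, 53, 1]; 3 cycles in total.
Σ(ℓ_i−1) = 107−3 = 104; sign = (−1)^104 = +1.
(62|107)_J = +1 (Zolotarev's lemma cross-check).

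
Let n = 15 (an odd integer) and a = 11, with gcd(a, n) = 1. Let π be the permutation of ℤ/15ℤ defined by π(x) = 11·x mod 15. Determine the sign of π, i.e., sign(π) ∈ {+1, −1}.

-1

Trace 1: π^k(1) = [1, 11] for k=0..1.
π_11 has 10 disjoint cycles with lengths [2, 2, 2, 2, 2, 1, 1, 1, 1, 1] on {0,…,14}.
n − c = 15 − 10 = 5; sign = (−1)^5 = -1.
The Jacobi symbol (11|15) = -1 (Zolotarev) agrees.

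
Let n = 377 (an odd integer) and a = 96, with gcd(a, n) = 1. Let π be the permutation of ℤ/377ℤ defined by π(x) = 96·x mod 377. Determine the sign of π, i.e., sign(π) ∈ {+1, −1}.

-1

Trace 294: π^k(294) = [294, 326, 5, 103, 86, 339, 122] for k=0..6.
18 cycles of lengths [28, 28, 28, 28, 28, 28, 28, 28, 28, 28, 28, 28, 14, 14, 4, 4, 4, 1].
377 − 18 = 359 transpositions; sign(π) = (−1)^359 = -1.
Via Zolotarev, sign(π_{96}) = (96|377) = -1.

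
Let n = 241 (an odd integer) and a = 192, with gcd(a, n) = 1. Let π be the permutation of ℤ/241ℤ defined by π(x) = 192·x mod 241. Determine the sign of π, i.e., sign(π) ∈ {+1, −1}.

+1

Trace 120: π^k(120) = [120, 145, 125, 141, 80, 177, 3] for k=0..6.
Cycle type of π: 120×2 + 1; total 3 cycles.
241 − 3 = 238 transpositions; sign(π) = (−1)^238 = +1.
Via Zolotarev, sign(π_{192}) = (192|241) = +1.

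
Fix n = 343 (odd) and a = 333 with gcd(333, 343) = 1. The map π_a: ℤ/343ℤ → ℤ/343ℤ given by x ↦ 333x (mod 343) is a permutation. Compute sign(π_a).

Orbit of 58 under x↦333x: [58, 106, 312, 310, 330, 130, 72]… (length divides ord_343(333)).
Cycle type of π: 147×2 + 21×2 + 3×2 + 1; total 7 cycles.
Σ(ℓ_i−1) = 343−7 = 336; sign = (−1)^336 = +1.

+1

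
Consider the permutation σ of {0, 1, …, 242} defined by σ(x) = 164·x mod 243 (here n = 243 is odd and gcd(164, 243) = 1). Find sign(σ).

Start at x=230: 230 → 55 → 29 → 139 → 197 → 232 → 140 → … (one orbit).
The orbit structure of x ↦ 164x mod 243: 6 orbits of sizes [162, 54, 18, 6, 2, 1].
Σ(ℓ_i−1) = 243−6 = 237; sign = (−1)^237 = -1.

-1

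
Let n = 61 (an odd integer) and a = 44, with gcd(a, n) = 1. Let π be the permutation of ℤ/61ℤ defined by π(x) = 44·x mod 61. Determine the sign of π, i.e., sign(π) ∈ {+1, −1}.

Orbit of 54 under x↦44x: [54, 58, 51, 48, 38, 25, 2]… (length divides ord_61(44)).
π_44 has 2 disjoint cycles with lengths [60, 1] on {0,…,60}.
Σ(ℓ_i−1) = 61−2 = 59; sign = (−1)^59 = -1.
Zolotarev: (44|61) = -1, matching the cycle-count sign.

-1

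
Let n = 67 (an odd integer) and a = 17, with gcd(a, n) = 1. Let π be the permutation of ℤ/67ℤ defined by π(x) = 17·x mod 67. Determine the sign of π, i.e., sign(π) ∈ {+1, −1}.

+1

Orbit of 19 under x↦17x: [19, 55, 64, 16, 4, 1, 17]… (length divides ord_67(17)).
The orbit structure of x ↦ 17x mod 67: 3 orbits of sizes [33, 33, 1].
sign(π) = (−1)^{n − #cycles} = (−1)^{67−3} = (−1)^64 = +1.
The Jacobi symbol (17|67) = +1 (Zolotarev) agrees.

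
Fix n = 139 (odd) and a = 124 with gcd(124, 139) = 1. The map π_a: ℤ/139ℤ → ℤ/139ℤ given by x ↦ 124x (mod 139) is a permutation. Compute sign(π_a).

Orbit of 113 under x↦124x: [113, 112, 127, 41, 80, 51, 69]… (length divides ord_139(124)).
π_124 has 3 disjoint cycles with lengths [69, 69, 1] on {0,…,138}.
sign(π) = (−1)^{n − #cycles} = (−1)^{139−3} = (−1)^136 = +1.
The Jacobi symbol (124|139) = +1 (Zolotarev) agrees.

+1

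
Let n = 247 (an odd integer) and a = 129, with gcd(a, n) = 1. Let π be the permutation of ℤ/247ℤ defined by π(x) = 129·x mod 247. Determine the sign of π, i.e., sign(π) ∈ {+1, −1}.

Orbit of 235 under x↦129x: [235, 181, 131, 103, 196, 90, 1]… (length divides ord_247(129)).
20 cycles of lengths [18, 18, 18, 18, 18, 18, 18, 18, 18, 18, 18, 18, 18, 2, 2, 2, 2, 2, 2, 1].
Σ(ℓ_i−1) = 247−20 = 227; sign = (−1)^227 = -1.

-1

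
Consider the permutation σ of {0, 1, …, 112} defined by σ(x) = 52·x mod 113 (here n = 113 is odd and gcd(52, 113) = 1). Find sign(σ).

Start at x=102: 102 → 106 → 88 → 56 → 87 → 4 → 95 → … (one orbit).
Decompose π into cycles: lengths [56, 56, 1] (3 cycles, including the fixed point 0).
113 − 3 = 110 transpositions; sign(π) = (−1)^110 = +1.
Zolotarev: (52|113) = +1, matching the cycle-count sign.

+1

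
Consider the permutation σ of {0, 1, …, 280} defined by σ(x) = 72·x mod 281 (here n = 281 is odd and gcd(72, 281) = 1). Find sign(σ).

+1

Start at x=140: 140 → 245 → 218 → 241 → 211 → 18 → 172 → … (one orbit).
3 cycles of lengths [140, 140, 1].
Σ(ℓ_i−1) = 281−3 = 278; sign = (−1)^278 = +1.
Zolotarev: (72|281) = +1, matching the cycle-count sign.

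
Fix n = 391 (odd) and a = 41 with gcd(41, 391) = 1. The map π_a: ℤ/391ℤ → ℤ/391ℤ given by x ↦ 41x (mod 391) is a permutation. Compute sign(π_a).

-1

Orbit of 328 under x↦41x: [328, 154, 58, 32, 139, 225, 232]… (length divides ord_391(41)).
Decompose π into cycles: lengths [176, 176, 16, 11, 11, 1] (6 cycles, including the fixed point 0).
391 − 6 = 385 transpositions; sign(π) = (−1)^385 = -1.
(41|391)_J = -1 (Zolotarev's lemma cross-check).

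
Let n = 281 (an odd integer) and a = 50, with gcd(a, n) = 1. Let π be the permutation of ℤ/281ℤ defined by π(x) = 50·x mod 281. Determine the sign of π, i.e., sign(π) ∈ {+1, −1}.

Orbit of 109 under x↦50x: [109, 111, 211, 153, 63, 59, 140]… (length divides ord_281(50)).
Cycle lengths of π_50 on ℤ/281ℤ: [35, 35, 35, 35, 35, 35, 35, 35, 1]; 9 cycles in total.
n − c = 281 − 9 = 272; sign = (−1)^272 = +1.
Check: (50/281) = +1 by Zolotarev.

+1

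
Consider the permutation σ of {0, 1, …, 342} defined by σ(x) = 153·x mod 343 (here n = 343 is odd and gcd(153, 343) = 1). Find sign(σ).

Orbit of 106 under x↦153x: [106, 97, 92, 13, 274, 76, 309]… (length divides ord_343(153)).
10 cycles of lengths [98, 98, 98, 14, 14, 14, 2, 2, 2, 1].
343 − 10 = 333 transpositions; sign(π) = (−1)^333 = -1.

-1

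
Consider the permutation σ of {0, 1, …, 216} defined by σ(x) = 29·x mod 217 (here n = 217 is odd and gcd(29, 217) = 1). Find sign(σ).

Orbit of 78 under x↦29x: [78, 92, 64, 120, 8, 15, 1]… (length divides ord_217(29)).
Decompose π into cycles: lengths [10, 10, 10, 10, 10, 10, 10, 10, 10, 10, 10, 10, 10, 10, 10, 10, 10, 10, 10, 10, 10, 1, 1, 1, 1, 1, 1, 1] (28 cycles, including the fixed point 0).
28 cycles on 217: each ℓ→(−1)^(ℓ−1), product (−1)^189 = -1.
The Jacobi symbol (29|217) = -1 (Zolotarev) agrees.

-1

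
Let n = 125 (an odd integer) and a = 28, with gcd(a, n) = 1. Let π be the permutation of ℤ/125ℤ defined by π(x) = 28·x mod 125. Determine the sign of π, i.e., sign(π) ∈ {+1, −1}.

Orbit of 49 under x↦28x: [49, 122, 41, 23, 19, 32, 21]… (length divides ord_125(28)).
4 cycles of lengths [100, 20, 4, 1].
4 cycles on 125: each ℓ→(−1)^(ℓ−1), product (−1)^121 = -1.

-1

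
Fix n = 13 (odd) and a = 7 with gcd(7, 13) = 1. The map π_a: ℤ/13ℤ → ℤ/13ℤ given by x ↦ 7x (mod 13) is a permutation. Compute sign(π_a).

-1

Trace 5: π^k(5) = [5, 9, 11, 12, 6, 3, 8] for k=0..6.
Decompose π into cycles: lengths [12, 1] (2 cycles, including the fixed point 0).
sign(π) = (−1)^{n − #cycles} = (−1)^{13−2} = (−1)^11 = -1.
The Jacobi symbol (7|13) = -1 (Zolotarev) agrees.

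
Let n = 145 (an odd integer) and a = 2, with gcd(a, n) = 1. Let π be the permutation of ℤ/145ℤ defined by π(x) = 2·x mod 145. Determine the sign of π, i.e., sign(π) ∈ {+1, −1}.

+1

Orbit of 1 under x↦2x: [1, 2, 4, 8, 16, 32, 64]… (length divides ord_145(2)).
π_2 has 7 disjoint cycles with lengths [28, 28, 28, 28, 28, 4, 1] on {0,…,144}.
sign(π) = (−1)^{n − #cycles} = (−1)^{145−7} = (−1)^138 = +1.
Via Zolotarev, sign(π_{2}) = (2|145) = +1.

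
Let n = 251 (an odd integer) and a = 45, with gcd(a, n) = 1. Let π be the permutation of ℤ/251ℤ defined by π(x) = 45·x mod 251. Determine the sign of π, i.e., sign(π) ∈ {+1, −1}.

+1

Trace 197: π^k(197) = [197, 80, 86, 105, 207, 28, 5] for k=0..6.
3 cycles of lengths [125, 125, 1].
n − c = 251 − 3 = 248; sign = (−1)^248 = +1.
(45|251)_J = +1 (Zolotarev's lemma cross-check).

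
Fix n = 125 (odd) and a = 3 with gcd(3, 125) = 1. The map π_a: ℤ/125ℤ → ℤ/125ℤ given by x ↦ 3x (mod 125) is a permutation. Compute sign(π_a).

-1

Trace 108: π^k(108) = [108, 74, 97, 41, 123, 119, 107] for k=0..6.
The orbit structure of x ↦ 3x mod 125: 4 orbits of sizes [100, 20, 4, 1].
125 − 4 = 121 transpositions; sign(π) = (−1)^121 = -1.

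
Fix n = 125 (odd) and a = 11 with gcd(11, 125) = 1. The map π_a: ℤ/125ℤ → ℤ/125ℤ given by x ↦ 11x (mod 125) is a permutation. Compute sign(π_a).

Start at x=16: 16 → 51 → 61 → 46 → 6 → 66 → 101 → … (one orbit).
13 cycles of lengths [25, 25, 25, 25, 5, 5, 5, 5, 1, 1, 1, 1, 1].
Σ(ℓ_i−1) = 125−13 = 112; sign = (−1)^112 = +1.
Check: (11/125) = +1 by Zolotarev.

+1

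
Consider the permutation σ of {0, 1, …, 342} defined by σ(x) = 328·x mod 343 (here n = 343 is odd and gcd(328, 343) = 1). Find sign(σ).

Start at x=146: 146 → 211 → 265 → 141 → 286 → 169 → 209 → … (one orbit).
Cycle lengths of π_328 on ℤ/343ℤ: [98, 98, 98, 14, 14, 14, 2, 2, 2, 1]; 10 cycles in total.
n − c = 343 − 10 = 333; sign = (−1)^333 = -1.

-1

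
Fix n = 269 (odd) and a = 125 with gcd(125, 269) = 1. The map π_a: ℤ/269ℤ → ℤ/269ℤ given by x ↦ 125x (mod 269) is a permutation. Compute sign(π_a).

Trace 58: π^k(58) = [58, 256, 258, 239, 16, 117, 99] for k=0..6.
Cycle type of π: 67×4 + 1; total 5 cycles.
With 5 cycles on 269 points, sign = (−1)^{269−5} = +1.
Check: (125/269) = +1 by Zolotarev.

+1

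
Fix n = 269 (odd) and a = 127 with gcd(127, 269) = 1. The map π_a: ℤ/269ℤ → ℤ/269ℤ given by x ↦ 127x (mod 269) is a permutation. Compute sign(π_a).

+1

Orbit of 64 under x↦127x: [64, 58, 103, 169, 212, 24, 89]… (length divides ord_269(127)).
3 cycles of lengths [134, 134, 1].
3 cycles on 269: each ℓ→(−1)^(ℓ−1), product (−1)^266 = +1.
Zolotarev: (127|269) = +1, matching the cycle-count sign.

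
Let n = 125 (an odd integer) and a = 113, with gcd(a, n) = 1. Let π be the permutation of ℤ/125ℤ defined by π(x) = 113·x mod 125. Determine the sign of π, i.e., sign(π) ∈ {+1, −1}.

Start at x=21: 21 → 123 → 24 → 87 → 81 → 28 → 39 → … (one orbit).
Cycle type of π: 100 + 20 + 4 + 1; total 4 cycles.
sign(π) = (−1)^{n − #cycles} = (−1)^{125−4} = (−1)^121 = -1.

-1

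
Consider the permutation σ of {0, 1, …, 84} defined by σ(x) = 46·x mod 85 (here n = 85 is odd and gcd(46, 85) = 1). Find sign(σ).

Start at x=71: 71 → 36 → 41 → 16 → 56 → 26 → 6 → … (one orbit).
Cycle type of π: 16×5 + 1×5; total 10 cycles.
sign(π) = (−1)^{n − #cycles} = (−1)^{85−10} = (−1)^75 = -1.

-1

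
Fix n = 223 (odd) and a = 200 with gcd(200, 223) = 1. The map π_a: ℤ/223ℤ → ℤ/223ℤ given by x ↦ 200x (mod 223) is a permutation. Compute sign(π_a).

Orbit of 200 under x↦200x: [200, 83, 98, 199, 106, 15, 101]… (length divides ord_223(200)).
The orbit structure of x ↦ 200x mod 223: 3 orbits of sizes [111, 111, 1].
n − c = 223 − 3 = 220; sign = (−1)^220 = +1.
The Jacobi symbol (200|223) = +1 (Zolotarev) agrees.

+1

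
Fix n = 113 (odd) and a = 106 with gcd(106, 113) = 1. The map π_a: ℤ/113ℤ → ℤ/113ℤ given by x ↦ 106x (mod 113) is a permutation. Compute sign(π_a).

Orbit of 109 under x↦106x: [109, 28, 30, 16, 1, 106, 49]… (length divides ord_113(106)).
Cycle type of π: 7×16 + 1; total 17 cycles.
n − c = 113 − 17 = 96; sign = (−1)^96 = +1.
Check: (106/113) = +1 by Zolotarev.

+1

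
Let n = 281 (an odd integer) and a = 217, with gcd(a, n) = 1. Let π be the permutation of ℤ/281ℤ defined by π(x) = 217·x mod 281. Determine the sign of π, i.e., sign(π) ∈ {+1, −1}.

+1

Orbit of 162 under x↦217x: [162, 29, 111, 202, 279, 128, 238]… (length divides ord_281(217)).
Cycle type of π: 70×4 + 1; total 5 cycles.
With 5 cycles on 281 points, sign = (−1)^{281−5} = +1.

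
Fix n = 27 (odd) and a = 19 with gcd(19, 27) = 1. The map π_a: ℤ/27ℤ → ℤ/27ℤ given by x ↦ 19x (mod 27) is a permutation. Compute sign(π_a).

+1

Start at x=1: 1 → 19 → 10 → 1 (one orbit).
Decompose π into cycles: lengths [3, 3, 3, 3, 3, 3, 1, 1, 1, 1, 1, 1, 1, 1, 1] (15 cycles, including the fixed point 0).
With 15 cycles on 27 points, sign = (−1)^{27−15} = +1.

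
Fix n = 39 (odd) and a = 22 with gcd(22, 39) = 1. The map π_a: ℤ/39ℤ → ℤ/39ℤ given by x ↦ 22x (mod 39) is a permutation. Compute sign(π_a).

+1

Orbit of 1 under x↦22x: [1, 22, 16]… (length divides ord_39(22)).
Cycle lengths of π_22 on ℤ/39ℤ: [3, 3, 3, 3, 3, 3, 3, 3, 3, 3, 3, 3, 1, 1, 1]; 15 cycles in total.
Σ(ℓ_i−1) = 39−15 = 24; sign = (−1)^24 = +1.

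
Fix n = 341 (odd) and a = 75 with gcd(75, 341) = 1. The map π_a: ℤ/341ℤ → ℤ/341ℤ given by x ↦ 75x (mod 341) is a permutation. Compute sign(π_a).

Trace 147: π^k(147) = [147, 113, 291, 1, 75, 169, 58] for k=0..6.
The orbit structure of x ↦ 75x mod 341: 14 orbits of sizes [30, 30, 30, 30, 30, 30, 30, 30, 30, 30, 30, 5, 5, 1].
Σ(ℓ_i−1) = 341−14 = 327; sign = (−1)^327 = -1.
Via Zolotarev, sign(π_{75}) = (75|341) = -1.

-1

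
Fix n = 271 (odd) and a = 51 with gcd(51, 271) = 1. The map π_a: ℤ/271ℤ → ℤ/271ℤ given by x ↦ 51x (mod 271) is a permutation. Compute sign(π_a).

-1

Start at x=153: 153 → 215 → 125 → 142 → 196 → 240 → 45 → … (one orbit).
Cycle lengths of π_51 on ℤ/271ℤ: [270, 1]; 2 cycles in total.
271 − 2 = 269 transpositions; sign(π) = (−1)^269 = -1.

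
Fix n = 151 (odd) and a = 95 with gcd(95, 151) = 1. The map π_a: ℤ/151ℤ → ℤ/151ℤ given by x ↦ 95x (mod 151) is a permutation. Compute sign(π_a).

+1

Trace 94: π^k(94) = [94, 21, 32, 20, 88, 55, 91] for k=0..6.
The orbit structure of x ↦ 95x mod 151: 3 orbits of sizes [75, 75, 1].
3 cycles on 151: each ℓ→(−1)^(ℓ−1), product (−1)^148 = +1.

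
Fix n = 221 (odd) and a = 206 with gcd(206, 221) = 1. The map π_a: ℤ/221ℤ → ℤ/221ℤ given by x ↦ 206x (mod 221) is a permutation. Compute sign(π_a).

-1

Orbit of 35 under x↦206x: [35, 138, 140, 110, 118, 219, 30]… (length divides ord_221(206)).
π_206 has 12 disjoint cycles with lengths [24, 24, 24, 24, 24, 24, 24, 24, 12, 8, 8, 1] on {0,…,220}.
Σ(ℓ_i−1) = 221−12 = 209; sign = (−1)^209 = -1.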